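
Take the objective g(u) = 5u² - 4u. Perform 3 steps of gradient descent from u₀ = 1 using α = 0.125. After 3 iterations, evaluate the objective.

-0.799560546875

g′(u) = 10u - 4
Step 1: g′(1) = 6; u₁ = 1 − 0.125·6 = 0.25
Step 2: g′(0.25) = -1.5; u₂ = 0.25 − 0.125·(-1.5) = 0.4375
Step 3: g′(0.4375) = 0.375; u₃ = 0.4375 − 0.125·0.375 = 0.390625
g(0.390625) = -0.799560546875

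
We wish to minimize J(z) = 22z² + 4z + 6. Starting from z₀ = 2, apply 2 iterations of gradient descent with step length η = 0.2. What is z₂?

127.12

J′(z) = 44z + 4
Step 1: J′(2) = 92; z₁ = 2 − 0.2·92 = -16.4
Step 2: J′(-16.4) = -717.6; z₂ = -16.4 − 0.2·(-717.6) = 127.12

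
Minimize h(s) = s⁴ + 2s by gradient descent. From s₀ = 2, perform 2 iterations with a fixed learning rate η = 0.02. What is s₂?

1.09600256

h′(s) = 4s³ + 2
Step 1: h′(2) = 34; s₁ = 2 − 0.02·34 = 1.32
Step 2: h′(1.32) = 11.199872; s₂ = 1.32 − 0.02·11.199872 = 1.09600256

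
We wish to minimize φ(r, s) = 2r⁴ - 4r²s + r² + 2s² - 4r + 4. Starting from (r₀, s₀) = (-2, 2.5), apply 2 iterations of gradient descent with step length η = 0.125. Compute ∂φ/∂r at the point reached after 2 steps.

-16.5

∇φ = (8r³ - 8rs + 2r - 4, -4r² + 4s)
(r₁, s₁) = (-2, 2.5) − 0.125·(-32, -6) = (2, 3.25)
(r₂, s₂) = (2, 3.25) − 0.125·(12, -3) = (0.5, 3.625)
∂φ/∂r at (0.5, 3.625) = -16.5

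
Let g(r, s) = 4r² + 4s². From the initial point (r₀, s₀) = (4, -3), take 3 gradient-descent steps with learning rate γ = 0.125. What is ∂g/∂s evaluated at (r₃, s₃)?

∇g = (8r, 8s)
(r₁, s₁) = (4, -3) − 0.125·(32, -24) = (0, 0)
(r₂, s₂) = (0, 0) − 0.125·(0, 0) = (0, 0)
(r₃, s₃) = (0, 0) − 0.125·(0, 0) = (0, 0)
∂g/∂s at (0, 0) = 0

0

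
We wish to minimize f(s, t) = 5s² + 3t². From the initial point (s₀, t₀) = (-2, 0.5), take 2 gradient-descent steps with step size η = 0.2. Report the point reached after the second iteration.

(-2, 0.02)

∇f = (10s, 6t)
(s₁, t₁) = (-2, 0.5) − 0.2·(-20, 3) = (2, -0.1)
(s₂, t₂) = (2, -0.1) − 0.2·(20, -0.6) = (-2, 0.02)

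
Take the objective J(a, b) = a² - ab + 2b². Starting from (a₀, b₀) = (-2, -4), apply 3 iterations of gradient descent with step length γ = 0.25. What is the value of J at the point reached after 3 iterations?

0.4375

∇J = (2a - b, -a + 4b)
(a₁, b₁) = (-2, -4) − 0.25·(0, -14) = (-2, -0.5)
(a₂, b₂) = (-2, -0.5) − 0.25·(-3.5, 0) = (-1.125, -0.5)
(a₃, b₃) = (-1.125, -0.5) − 0.25·(-1.75, -0.875) = (-0.6875, -0.28125)
J(-0.6875, -0.28125) = 0.4375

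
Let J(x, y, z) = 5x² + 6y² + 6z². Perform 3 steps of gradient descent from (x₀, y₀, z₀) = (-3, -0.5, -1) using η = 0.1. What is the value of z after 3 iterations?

∇J = (10x, 12y, 12z)
(x₁, y₁, z₁) = (-3, -0.5, -1) − 0.1·(-30, -6, -12) = (0, 0.1, 0.2)
(x₂, y₂, z₂) = (0, 0.1, 0.2) − 0.1·(0, 1.2, 2.4) = (0, -0.02, -0.04)
(x₃, y₃, z₃) = (0, -0.02, -0.04) − 0.1·(0, -0.24, -0.48) = (0, 0.004, 0.008)
z = 0.008

0.008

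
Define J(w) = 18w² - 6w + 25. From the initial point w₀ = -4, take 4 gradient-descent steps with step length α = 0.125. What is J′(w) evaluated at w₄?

-22509.375

J′(w) = 36w - 6
w₁ = -4 − 0.125·(-150) = 14.75
w₂ = 14.75 − 0.125·525 = -50.875
w₃ = -50.875 − 0.125·(-1837.5) = 178.8125
w₄ = 178.8125 − 0.125·6431.25 = -625.09375
J′(w) at (-625.09375) = -22509.375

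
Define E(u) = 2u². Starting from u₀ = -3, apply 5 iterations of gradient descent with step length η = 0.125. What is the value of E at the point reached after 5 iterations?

E′(u) = 4u
u₁ = -3 − 0.125·(-12) = -1.5
u₂ = -1.5 − 0.125·(-6) = -0.75
u₃ = -0.75 − 0.125·(-3) = -0.375
u₄ = -0.375 − 0.125·(-1.5) = -0.1875
u₅ = -0.1875 − 0.125·(-0.75) = -0.09375
E(-0.09375) = 0.017578125

0.017578125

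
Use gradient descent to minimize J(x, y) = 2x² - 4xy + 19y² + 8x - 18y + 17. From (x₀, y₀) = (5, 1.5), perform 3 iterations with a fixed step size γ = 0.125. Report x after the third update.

2.171875

∇J = (4x - 4y + 8, -4x + 38y - 18)
Step 1: at (5, 1.5), ∇J = (22, 19) → (5, 1.5) − 0.125·(22, 19) = (2.25, -0.875)
Step 2: at (2.25, -0.875), ∇J = (20.5, -60.25) → (2.25, -0.875) − 0.125·(20.5, -60.25) = (-0.3125, 6.65625)
Step 3: at (-0.3125, 6.65625), ∇J = (-19.875, 236.1875) → (-0.3125, 6.65625) − 0.125·(-19.875, 236.1875) = (2.171875, -22.8671875)
x = 2.171875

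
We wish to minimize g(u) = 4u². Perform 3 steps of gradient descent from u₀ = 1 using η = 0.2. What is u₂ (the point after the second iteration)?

0.36

g′(u) = 8u
Step 1: g′(1) = 8; u₁ = 1 − 0.2·8 = -0.6
Step 2: g′(-0.6) = -4.8; u₂ = -0.6 − 0.2·(-4.8) = 0.36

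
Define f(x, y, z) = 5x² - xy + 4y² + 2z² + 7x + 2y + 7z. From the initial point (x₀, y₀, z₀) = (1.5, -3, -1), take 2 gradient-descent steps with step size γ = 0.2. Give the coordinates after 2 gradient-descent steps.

(2.44, -2.12, -1.72)

∇f = (10x - y + 7, -x + 8y + 2, 4z + 7)
(x₁, y₁, z₁) = (1.5, -3, -1) − 0.2·(25, -23.5, 3) = (-3.5, 1.7, -1.6)
(x₂, y₂, z₂) = (-3.5, 1.7, -1.6) − 0.2·(-29.7, 19.1, 0.6) = (2.44, -2.12, -1.72)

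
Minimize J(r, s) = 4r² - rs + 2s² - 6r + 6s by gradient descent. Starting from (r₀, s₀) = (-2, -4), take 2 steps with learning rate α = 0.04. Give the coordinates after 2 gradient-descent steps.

∇J = (8r - s - 6, -r + 4s + 6)
(r₁, s₁) = (-2, -4) − 0.04·(-18, -8) = (-1.28, -3.68)
(r₂, s₂) = (-1.28, -3.68) − 0.04·(-12.56, -7.44) = (-0.7776, -3.3824)

(-0.7776, -3.3824)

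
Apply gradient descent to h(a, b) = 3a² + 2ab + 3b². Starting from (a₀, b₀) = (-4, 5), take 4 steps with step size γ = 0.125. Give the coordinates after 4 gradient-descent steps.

∇h = (6a + 2b, 2a + 6b)
Step 1: at (-4, 5), ∇h = (-14, 22) → (-4, 5) − 0.125·(-14, 22) = (-2.25, 2.25)
Step 2: at (-2.25, 2.25), ∇h = (-9, 9) → (-2.25, 2.25) − 0.125·(-9, 9) = (-1.125, 1.125)
Step 3: at (-1.125, 1.125), ∇h = (-4.5, 4.5) → (-1.125, 1.125) − 0.125·(-4.5, 4.5) = (-0.5625, 0.5625)
Step 4: at (-0.5625, 0.5625), ∇h = (-2.25, 2.25) → (-0.5625, 0.5625) − 0.125·(-2.25, 2.25) = (-0.28125, 0.28125)

(-0.28125, 0.28125)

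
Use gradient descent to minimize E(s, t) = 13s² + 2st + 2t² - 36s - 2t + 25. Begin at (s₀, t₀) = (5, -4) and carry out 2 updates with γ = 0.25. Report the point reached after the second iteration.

(100.75, 8.75)

∇E = (26s + 2t - 36, 2s + 4t - 2)
Step 1: at (5, -4), ∇E = (86, -8) → (5, -4) − 0.25·(86, -8) = (-16.5, -2)
Step 2: at (-16.5, -2), ∇E = (-469, -43) → (-16.5, -2) − 0.25·(-469, -43) = (100.75, 8.75)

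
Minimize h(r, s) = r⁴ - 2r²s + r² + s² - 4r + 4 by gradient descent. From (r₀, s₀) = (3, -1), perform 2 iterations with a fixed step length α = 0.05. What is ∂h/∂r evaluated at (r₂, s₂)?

142.634873162272

∇h = (4r³ - 4rs + 2r - 4, -2r² + 2s)
Step 1: at (3, -1), ∇h = (122, -20) → (3, -1) − 0.05·(122, -20) = (-3.1, 0)
Step 2: at (-3.1, 0), ∇h = (-129.364, -19.22) → (-3.1, 0) − 0.05·(-129.364, -19.22) = (3.3682, 0.961)
∂h/∂r at (3.3682, 0.961) = 142.634873162272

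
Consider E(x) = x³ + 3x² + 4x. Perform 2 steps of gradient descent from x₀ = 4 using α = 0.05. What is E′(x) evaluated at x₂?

3.617068

E′(x) = 3x² + 6x + 4
Step 1: E′(4) = 76; x₁ = 4 − 0.05·76 = 0.2
Step 2: E′(0.2) = 5.32; x₂ = 0.2 − 0.05·5.32 = -0.066
E′(x) at (-0.066) = 3.617068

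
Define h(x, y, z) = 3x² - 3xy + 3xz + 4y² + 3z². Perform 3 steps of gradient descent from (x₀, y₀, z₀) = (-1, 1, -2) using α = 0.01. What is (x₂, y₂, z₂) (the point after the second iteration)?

∇h = (6x - 3y + 3z, -3x + 8y, 3x + 6z)
Step 1: at (-1, 1, -2), ∇h = (-15, 11, -15) → (-1, 1, -2) − 0.01·(-15, 11, -15) = (-0.85, 0.89, -1.85)
Step 2: at (-0.85, 0.89, -1.85), ∇h = (-13.32, 9.67, -13.65) → (-0.85, 0.89, -1.85) − 0.01·(-13.32, 9.67, -13.65) = (-0.7168, 0.7933, -1.7135)

(-0.7168, 0.7933, -1.7135)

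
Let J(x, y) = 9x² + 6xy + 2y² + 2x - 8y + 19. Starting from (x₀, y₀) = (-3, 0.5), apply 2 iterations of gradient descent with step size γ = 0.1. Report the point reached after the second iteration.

∇J = (18x + 6y + 2, 6x + 4y - 8)
Step 1: at (-3, 0.5), ∇J = (-49, -24) → (-3, 0.5) − 0.1·(-49, -24) = (1.9, 2.9)
Step 2: at (1.9, 2.9), ∇J = (53.6, 15) → (1.9, 2.9) − 0.1·(53.6, 15) = (-3.46, 1.4)

(-3.46, 1.4)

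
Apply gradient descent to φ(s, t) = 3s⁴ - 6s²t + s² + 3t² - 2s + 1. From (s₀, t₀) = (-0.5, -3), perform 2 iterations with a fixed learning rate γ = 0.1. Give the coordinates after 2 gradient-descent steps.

∇φ = (12s³ - 12st + 2s - 2, -6s² + 6t)
(s₁, t₁) = (-0.5, -3) − 0.1·(-22.5, -19.5) = (1.75, -1.05)
(s₂, t₂) = (1.75, -1.05) − 0.1·(87.8625, -24.675) = (-7.03625, 1.4175)

(-7.03625, 1.4175)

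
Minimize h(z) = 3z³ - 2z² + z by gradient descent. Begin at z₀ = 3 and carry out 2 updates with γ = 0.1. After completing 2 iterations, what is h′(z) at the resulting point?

h′(z) = 9z² - 4z + 1
Step 1: h′(3) = 70; z₁ = 3 − 0.1·70 = -4
Step 2: h′(-4) = 161; z₂ = -4 − 0.1·161 = -20.1
h′(z) at (-20.1) = 3717.49

3717.49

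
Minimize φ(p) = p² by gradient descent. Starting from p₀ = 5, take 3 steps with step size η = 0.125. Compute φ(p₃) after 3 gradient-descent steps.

φ′(p) = 2p
Step 1: φ′(5) = 10; p₁ = 5 − 0.125·10 = 3.75
Step 2: φ′(3.75) = 7.5; p₂ = 3.75 − 0.125·7.5 = 2.8125
Step 3: φ′(2.8125) = 5.625; p₃ = 2.8125 − 0.125·5.625 = 2.109375
φ(2.109375) = 4.449462890625

4.449462890625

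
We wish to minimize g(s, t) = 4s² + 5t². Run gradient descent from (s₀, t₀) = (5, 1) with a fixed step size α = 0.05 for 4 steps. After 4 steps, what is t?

∇g = (8s, 10t)
Step 1: at (5, 1), ∇g = (40, 10) → (5, 1) − 0.05·(40, 10) = (3, 0.5)
Step 2: at (3, 0.5), ∇g = (24, 5) → (3, 0.5) − 0.05·(24, 5) = (1.8, 0.25)
Step 3: at (1.8, 0.25), ∇g = (14.4, 2.5) → (1.8, 0.25) − 0.05·(14.4, 2.5) = (1.08, 0.125)
Step 4: at (1.08, 0.125), ∇g = (8.64, 1.25) → (1.08, 0.125) − 0.05·(8.64, 1.25) = (0.648, 0.0625)
t = 0.0625

0.0625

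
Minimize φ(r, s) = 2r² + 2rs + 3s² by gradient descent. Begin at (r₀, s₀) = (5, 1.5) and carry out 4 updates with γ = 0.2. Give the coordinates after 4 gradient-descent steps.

∇φ = (4r + 2s, 2r + 6s)
(r₁, s₁) = (5, 1.5) − 0.2·(23, 19) = (0.4, -2.3)
(r₂, s₂) = (0.4, -2.3) − 0.2·(-3, -13) = (1, 0.3)
(r₃, s₃) = (1, 0.3) − 0.2·(4.6, 3.8) = (0.08, -0.46)
(r₄, s₄) = (0.08, -0.46) − 0.2·(-0.6, -2.6) = (0.2, 0.06)

(0.2, 0.06)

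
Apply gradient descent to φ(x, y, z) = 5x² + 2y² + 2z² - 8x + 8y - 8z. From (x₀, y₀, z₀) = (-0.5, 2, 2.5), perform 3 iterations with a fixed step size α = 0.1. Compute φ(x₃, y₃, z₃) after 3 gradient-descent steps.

-17.68368

∇φ = (10x - 8, 4y + 8, 4z - 8)
(x₁, y₁, z₁) = (-0.5, 2, 2.5) − 0.1·(-13, 16, 2) = (0.8, 0.4, 2.3)
(x₂, y₂, z₂) = (0.8, 0.4, 2.3) − 0.1·(0, 9.6, 1.2) = (0.8, -0.56, 2.18)
(x₃, y₃, z₃) = (0.8, -0.56, 2.18) − 0.1·(0, 5.76, 0.72) = (0.8, -1.136, 2.108)
φ(0.8, -1.136, 2.108) = -17.68368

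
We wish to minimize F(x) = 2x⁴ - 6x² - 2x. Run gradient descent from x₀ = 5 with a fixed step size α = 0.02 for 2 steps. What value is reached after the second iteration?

399.82326016

F′(x) = 8x³ - 12x - 2
Step 1: F′(5) = 938; x₁ = 5 − 0.02·938 = -13.76
Step 2: F′(-13.76) = -20679.163008; x₂ = -13.76 − 0.02·(-20679.163008) = 399.82326016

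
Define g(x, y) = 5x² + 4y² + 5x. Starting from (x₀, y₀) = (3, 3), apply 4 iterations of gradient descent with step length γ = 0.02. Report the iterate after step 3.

(1.292, 1.778112)

∇g = (10x + 5, 8y)
(x₁, y₁) = (3, 3) − 0.02·(35, 24) = (2.3, 2.52)
(x₂, y₂) = (2.3, 2.52) − 0.02·(28, 20.16) = (1.74, 2.1168)
(x₃, y₃) = (1.74, 2.1168) − 0.02·(22.4, 16.9344) = (1.292, 1.778112)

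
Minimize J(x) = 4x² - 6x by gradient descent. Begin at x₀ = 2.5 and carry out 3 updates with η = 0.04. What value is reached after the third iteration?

J′(x) = 8x - 6
x₁ = 2.5 − 0.04·14 = 1.94
x₂ = 1.94 − 0.04·9.52 = 1.5592
x₃ = 1.5592 − 0.04·6.4736 = 1.300256

1.300256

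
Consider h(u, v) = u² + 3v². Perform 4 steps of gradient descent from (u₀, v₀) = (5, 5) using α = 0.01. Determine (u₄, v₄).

(4.6118408, 3.9037448)

∇h = (2u, 6v)
Step 1: at (5, 5), ∇h = (10, 30) → (5, 5) − 0.01·(10, 30) = (4.9, 4.7)
Step 2: at (4.9, 4.7), ∇h = (9.8, 28.2) → (4.9, 4.7) − 0.01·(9.8, 28.2) = (4.802, 4.418)
Step 3: at (4.802, 4.418), ∇h = (9.604, 26.508) → (4.802, 4.418) − 0.01·(9.604, 26.508) = (4.70596, 4.15292)
Step 4: at (4.70596, 4.15292), ∇h = (9.41192, 24.91752) → (4.70596, 4.15292) − 0.01·(9.41192, 24.91752) = (4.6118408, 3.9037448)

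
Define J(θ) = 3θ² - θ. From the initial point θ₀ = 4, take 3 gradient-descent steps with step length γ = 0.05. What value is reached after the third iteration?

1.4815

J′(θ) = 6θ - 1
θ₁ = 4 − 0.05·23 = 2.85
θ₂ = 2.85 − 0.05·16.1 = 2.045
θ₃ = 2.045 − 0.05·11.27 = 1.4815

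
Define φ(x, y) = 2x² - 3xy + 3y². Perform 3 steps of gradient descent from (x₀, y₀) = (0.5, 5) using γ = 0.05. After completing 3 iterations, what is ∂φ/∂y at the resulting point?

∇φ = (4x - 3y, -3x + 6y)
(x₁, y₁) = (0.5, 5) − 0.05·(-13, 28.5) = (1.15, 3.575)
(x₂, y₂) = (1.15, 3.575) − 0.05·(-6.125, 18) = (1.45625, 2.675)
(x₃, y₃) = (1.45625, 2.675) − 0.05·(-2.2, 11.68125) = (1.56625, 2.0909375)
∂φ/∂y at (1.56625, 2.0909375) = 7.846875

7.846875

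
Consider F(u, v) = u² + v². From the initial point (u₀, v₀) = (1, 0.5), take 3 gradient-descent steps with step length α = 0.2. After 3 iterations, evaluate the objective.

0.05832

∇F = (2u, 2v)
(u₁, v₁) = (1, 0.5) − 0.2·(2, 1) = (0.6, 0.3)
(u₂, v₂) = (0.6, 0.3) − 0.2·(1.2, 0.6) = (0.36, 0.18)
(u₃, v₃) = (0.36, 0.18) − 0.2·(0.72, 0.36) = (0.216, 0.108)
F(0.216, 0.108) = 0.05832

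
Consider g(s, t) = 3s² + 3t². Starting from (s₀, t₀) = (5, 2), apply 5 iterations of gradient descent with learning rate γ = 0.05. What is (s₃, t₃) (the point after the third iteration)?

∇g = (6s, 6t)
Step 1: at (5, 2), ∇g = (30, 12) → (5, 2) − 0.05·(30, 12) = (3.5, 1.4)
Step 2: at (3.5, 1.4), ∇g = (21, 8.4) → (3.5, 1.4) − 0.05·(21, 8.4) = (2.45, 0.98)
Step 3: at (2.45, 0.98), ∇g = (14.7, 5.88) → (2.45, 0.98) − 0.05·(14.7, 5.88) = (1.715, 0.686)

(1.715, 0.686)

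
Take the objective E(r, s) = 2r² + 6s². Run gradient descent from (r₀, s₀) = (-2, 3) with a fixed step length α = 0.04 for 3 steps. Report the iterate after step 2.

∇E = (4r, 12s)
Step 1: at (-2, 3), ∇E = (-8, 36) → (-2, 3) − 0.04·(-8, 36) = (-1.68, 1.56)
Step 2: at (-1.68, 1.56), ∇E = (-6.72, 18.72) → (-1.68, 1.56) − 0.04·(-6.72, 18.72) = (-1.4112, 0.8112)

(-1.4112, 0.8112)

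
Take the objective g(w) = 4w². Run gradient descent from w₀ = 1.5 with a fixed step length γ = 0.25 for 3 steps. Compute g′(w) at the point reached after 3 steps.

-12

g′(w) = 8w
Step 1: g′(1.5) = 12; w₁ = 1.5 − 0.25·12 = -1.5
Step 2: g′(-1.5) = -12; w₂ = -1.5 − 0.25·(-12) = 1.5
Step 3: g′(1.5) = 12; w₃ = 1.5 − 0.25·12 = -1.5
g′(w) at (-1.5) = -12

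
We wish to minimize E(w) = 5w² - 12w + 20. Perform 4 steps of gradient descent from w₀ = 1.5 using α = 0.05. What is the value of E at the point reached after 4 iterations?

12.8017578125

E′(w) = 10w - 12
w₁ = 1.5 − 0.05·3 = 1.35
w₂ = 1.35 − 0.05·1.5 = 1.275
w₃ = 1.275 − 0.05·0.75 = 1.2375
w₄ = 1.2375 − 0.05·0.375 = 1.21875
E(1.21875) = 12.8017578125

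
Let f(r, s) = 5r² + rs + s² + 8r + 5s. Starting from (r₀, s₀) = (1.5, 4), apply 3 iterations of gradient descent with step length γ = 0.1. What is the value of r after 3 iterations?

∇f = (10r + s + 8, r + 2s + 5)
(r₁, s₁) = (1.5, 4) − 0.1·(27, 14.5) = (-1.2, 2.55)
(r₂, s₂) = (-1.2, 2.55) − 0.1·(-1.45, 8.9) = (-1.055, 1.66)
(r₃, s₃) = (-1.055, 1.66) − 0.1·(-0.89, 7.265) = (-0.966, 0.9335)
r = -0.966

-0.966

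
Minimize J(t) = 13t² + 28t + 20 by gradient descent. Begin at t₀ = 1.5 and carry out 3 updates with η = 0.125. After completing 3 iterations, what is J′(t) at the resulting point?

J′(t) = 26t + 28
t₁ = 1.5 − 0.125·67 = -6.875
t₂ = -6.875 − 0.125·(-150.75) = 11.96875
t₃ = 11.96875 − 0.125·339.1875 = -30.4296875
J′(t) at (-30.4296875) = -763.171875

-763.171875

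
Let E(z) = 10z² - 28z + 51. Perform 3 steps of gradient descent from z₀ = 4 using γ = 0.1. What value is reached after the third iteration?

-1.2

E′(z) = 20z - 28
z₁ = 4 − 0.1·52 = -1.2
z₂ = -1.2 − 0.1·(-52) = 4
z₃ = 4 − 0.1·52 = -1.2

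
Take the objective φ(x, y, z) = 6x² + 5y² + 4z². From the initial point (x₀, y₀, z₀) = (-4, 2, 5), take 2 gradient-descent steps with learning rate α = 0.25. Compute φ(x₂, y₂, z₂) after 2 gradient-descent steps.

1737.25

∇φ = (12x, 10y, 8z)
Step 1: at (-4, 2, 5), ∇φ = (-48, 20, 40) → (-4, 2, 5) − 0.25·(-48, 20, 40) = (8, -3, -5)
Step 2: at (8, -3, -5), ∇φ = (96, -30, -40) → (8, -3, -5) − 0.25·(96, -30, -40) = (-16, 4.5, 5)
φ(-16, 4.5, 5) = 1737.25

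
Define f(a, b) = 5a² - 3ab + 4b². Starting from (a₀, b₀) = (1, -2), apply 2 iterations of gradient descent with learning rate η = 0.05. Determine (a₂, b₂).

∇f = (10a - 3b, -3a + 8b)
Step 1: at (1, -2), ∇f = (16, -19) → (1, -2) − 0.05·(16, -19) = (0.2, -1.05)
Step 2: at (0.2, -1.05), ∇f = (5.15, -9) → (0.2, -1.05) − 0.05·(5.15, -9) = (-0.0575, -0.6)

(-0.0575, -0.6)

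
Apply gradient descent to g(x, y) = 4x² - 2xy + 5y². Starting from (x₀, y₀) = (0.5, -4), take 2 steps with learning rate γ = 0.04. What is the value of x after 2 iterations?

-0.1752

∇g = (8x - 2y, -2x + 10y)
Step 1: at (0.5, -4), ∇g = (12, -41) → (0.5, -4) − 0.04·(12, -41) = (0.02, -2.36)
Step 2: at (0.02, -2.36), ∇g = (4.88, -23.64) → (0.02, -2.36) − 0.04·(4.88, -23.64) = (-0.1752, -1.4144)
x = -0.1752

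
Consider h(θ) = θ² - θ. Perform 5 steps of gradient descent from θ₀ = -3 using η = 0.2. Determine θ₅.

h′(θ) = 2θ - 1
θ₁ = -3 − 0.2·(-7) = -1.6
θ₂ = -1.6 − 0.2·(-4.2) = -0.76
θ₃ = -0.76 − 0.2·(-2.52) = -0.256
θ₄ = -0.256 − 0.2·(-1.512) = 0.0464
θ₅ = 0.0464 − 0.2·(-0.9072) = 0.22784

0.22784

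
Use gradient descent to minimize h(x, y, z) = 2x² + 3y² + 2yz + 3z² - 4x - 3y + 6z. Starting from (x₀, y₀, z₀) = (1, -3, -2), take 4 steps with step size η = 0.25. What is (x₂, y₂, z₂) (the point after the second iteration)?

(1, -1.375, -3.625)

∇h = (4x - 4, 6y + 2z - 3, 2y + 6z + 6)
Step 1: at (1, -3, -2), ∇h = (0, -25, -12) → (1, -3, -2) − 0.25·(0, -25, -12) = (1, 3.25, 1)
Step 2: at (1, 3.25, 1), ∇h = (0, 18.5, 18.5) → (1, 3.25, 1) − 0.25·(0, 18.5, 18.5) = (1, -1.375, -3.625)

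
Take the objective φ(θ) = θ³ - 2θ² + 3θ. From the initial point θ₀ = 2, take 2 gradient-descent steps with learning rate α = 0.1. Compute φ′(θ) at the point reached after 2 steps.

2.026507

φ′(θ) = 3θ² - 4θ + 3
Step 1: φ′(2) = 7; θ₁ = 2 − 0.1·7 = 1.3
Step 2: φ′(1.3) = 2.87; θ₂ = 1.3 − 0.1·2.87 = 1.013
φ′(θ) at (1.013) = 2.026507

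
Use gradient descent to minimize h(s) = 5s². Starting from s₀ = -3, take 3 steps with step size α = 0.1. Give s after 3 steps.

h′(s) = 10s
s₁ = -3 − 0.1·(-30) = 0
s₂ = 0 − 0.1·0 = 0
s₃ = 0 − 0.1·0 = 0

0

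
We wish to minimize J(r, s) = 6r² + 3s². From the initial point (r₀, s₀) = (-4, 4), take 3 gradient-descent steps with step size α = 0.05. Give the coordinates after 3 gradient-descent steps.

(-0.256, 1.372)

∇J = (12r, 6s)
(r₁, s₁) = (-4, 4) − 0.05·(-48, 24) = (-1.6, 2.8)
(r₂, s₂) = (-1.6, 2.8) − 0.05·(-19.2, 16.8) = (-0.64, 1.96)
(r₃, s₃) = (-0.64, 1.96) − 0.05·(-7.68, 11.76) = (-0.256, 1.372)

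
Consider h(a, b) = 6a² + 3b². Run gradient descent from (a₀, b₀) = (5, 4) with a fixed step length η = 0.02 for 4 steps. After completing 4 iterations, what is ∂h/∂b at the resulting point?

∇h = (12a, 6b)
Step 1: at (5, 4), ∇h = (60, 24) → (5, 4) − 0.02·(60, 24) = (3.8, 3.52)
Step 2: at (3.8, 3.52), ∇h = (45.6, 21.12) → (3.8, 3.52) − 0.02·(45.6, 21.12) = (2.888, 3.0976)
Step 3: at (2.888, 3.0976), ∇h = (34.656, 18.5856) → (2.888, 3.0976) − 0.02·(34.656, 18.5856) = (2.19488, 2.725888)
Step 4: at (2.19488, 2.725888), ∇h = (26.33856, 16.355328) → (2.19488, 2.725888) − 0.02·(26.33856, 16.355328) = (1.6681088, 2.39878144)
∂h/∂b at (1.6681088, 2.39878144) = 14.39268864

14.39268864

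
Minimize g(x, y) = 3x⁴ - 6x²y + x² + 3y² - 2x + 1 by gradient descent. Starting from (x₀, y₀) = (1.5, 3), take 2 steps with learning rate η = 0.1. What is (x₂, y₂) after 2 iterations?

∇g = (12x³ - 12xy + 2x - 2, -6x² + 6y)
(x₁, y₁) = (1.5, 3) − 0.1·(-12.5, 4.5) = (2.75, 2.55)
(x₂, y₂) = (2.75, 2.55) − 0.1·(168.9125, -30.075) = (-14.14125, 5.5575)

(-14.14125, 5.5575)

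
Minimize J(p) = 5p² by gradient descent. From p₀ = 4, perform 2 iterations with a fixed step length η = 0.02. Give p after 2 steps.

2.56

J′(p) = 10p
p₁ = 4 − 0.02·40 = 3.2
p₂ = 3.2 − 0.02·32 = 2.56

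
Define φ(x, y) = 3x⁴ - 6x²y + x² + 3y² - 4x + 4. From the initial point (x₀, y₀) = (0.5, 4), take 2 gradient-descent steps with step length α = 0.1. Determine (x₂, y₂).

(-24.80215, 6.2815)

∇φ = (12x³ - 12xy + 2x - 4, -6x² + 6y)
Step 1: at (0.5, 4), ∇φ = (-25.5, 22.5) → (0.5, 4) − 0.1·(-25.5, 22.5) = (3.05, 1.75)
Step 2: at (3.05, 1.75), ∇φ = (278.5215, -45.315) → (3.05, 1.75) − 0.1·(278.5215, -45.315) = (-24.80215, 6.2815)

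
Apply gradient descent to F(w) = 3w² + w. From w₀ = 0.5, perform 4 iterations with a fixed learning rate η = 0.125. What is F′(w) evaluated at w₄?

F′(w) = 6w + 1
Step 1: F′(0.5) = 4; w₁ = 0.5 − 0.125·4 = 0
Step 2: F′(0) = 1; w₂ = 0 − 0.125·1 = -0.125
Step 3: F′(-0.125) = 0.25; w₃ = -0.125 − 0.125·0.25 = -0.15625
Step 4: F′(-0.15625) = 0.0625; w₄ = -0.15625 − 0.125·0.0625 = -0.1640625
F′(w) at (-0.1640625) = 0.015625

0.015625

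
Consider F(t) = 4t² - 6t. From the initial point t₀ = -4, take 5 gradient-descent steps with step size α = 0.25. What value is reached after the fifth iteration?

5.5

F′(t) = 8t - 6
Step 1: F′(-4) = -38; t₁ = -4 − 0.25·(-38) = 5.5
Step 2: F′(5.5) = 38; t₂ = 5.5 − 0.25·38 = -4
Step 3: F′(-4) = -38; t₃ = -4 − 0.25·(-38) = 5.5
Step 4: F′(5.5) = 38; t₄ = 5.5 − 0.25·38 = -4
Step 5: F′(-4) = -38; t₅ = -4 − 0.25·(-38) = 5.5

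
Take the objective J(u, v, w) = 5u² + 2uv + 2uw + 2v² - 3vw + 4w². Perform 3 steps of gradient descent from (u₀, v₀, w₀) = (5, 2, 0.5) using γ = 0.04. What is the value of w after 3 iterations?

0.026368

∇J = (10u + 2v + 2w, 2u + 4v - 3w, 2u - 3v + 8w)
Step 1: at (5, 2, 0.5), ∇J = (55, 16.5, 8) → (5, 2, 0.5) − 0.04·(55, 16.5, 8) = (2.8, 1.34, 0.18)
Step 2: at (2.8, 1.34, 0.18), ∇J = (31.04, 10.42, 3.02) → (2.8, 1.34, 0.18) − 0.04·(31.04, 10.42, 3.02) = (1.5584, 0.9232, 0.0592)
Step 3: at (1.5584, 0.9232, 0.0592), ∇J = (17.5488, 6.632, 0.8208) → (1.5584, 0.9232, 0.0592) − 0.04·(17.5488, 6.632, 0.8208) = (0.856448, 0.65792, 0.026368)
w = 0.026368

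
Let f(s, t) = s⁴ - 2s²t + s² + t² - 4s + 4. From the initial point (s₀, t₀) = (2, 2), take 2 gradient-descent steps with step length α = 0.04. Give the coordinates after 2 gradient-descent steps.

(1.47874304, 2.135168)

∇f = (4s³ - 4st + 2s - 4, -2s² + 2t)
Step 1: at (2, 2), ∇f = (16, -4) → (2, 2) − 0.04·(16, -4) = (1.36, 2.16)
Step 2: at (1.36, 2.16), ∇f = (-2.968576, 0.6208) → (1.36, 2.16) − 0.04·(-2.968576, 0.6208) = (1.47874304, 2.135168)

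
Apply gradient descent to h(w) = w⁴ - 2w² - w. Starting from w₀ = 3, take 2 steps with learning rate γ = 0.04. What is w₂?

-0.80608

h′(w) = 4w³ - 4w - 1
Step 1: h′(3) = 95; w₁ = 3 − 0.04·95 = -0.8
Step 2: h′(-0.8) = 0.152; w₂ = -0.8 − 0.04·0.152 = -0.80608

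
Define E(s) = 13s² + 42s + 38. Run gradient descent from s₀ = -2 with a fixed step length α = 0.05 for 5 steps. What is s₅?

-1.61445

E′(s) = 26s + 42
s₁ = -2 − 0.05·(-10) = -1.5
s₂ = -1.5 − 0.05·3 = -1.65
s₃ = -1.65 − 0.05·(-0.9) = -1.605
s₄ = -1.605 − 0.05·0.27 = -1.6185
s₅ = -1.6185 − 0.05·(-0.081) = -1.61445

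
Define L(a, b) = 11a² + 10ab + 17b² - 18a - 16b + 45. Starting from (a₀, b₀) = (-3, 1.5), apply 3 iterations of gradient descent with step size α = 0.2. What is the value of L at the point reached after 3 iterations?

∇L = (22a + 10b - 18, 10a + 34b - 16)
(a₁, b₁) = (-3, 1.5) − 0.2·(-69, 5) = (10.8, 0.5)
(a₂, b₂) = (10.8, 0.5) − 0.2·(224.6, 109) = (-34.12, -21.3)
(a₃, b₃) = (-34.12, -21.3) − 0.2·(-981.64, -1081.4) = (162.208, 194.98)
L(162.208, 194.98) = 1245996.929104

1245996.929104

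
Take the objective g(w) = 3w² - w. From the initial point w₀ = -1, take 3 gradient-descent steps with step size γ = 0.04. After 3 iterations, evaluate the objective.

0.703524708352

g′(w) = 6w - 1
w₁ = -1 − 0.04·(-7) = -0.72
w₂ = -0.72 − 0.04·(-5.32) = -0.5072
w₃ = -0.5072 − 0.04·(-4.0432) = -0.345472
g(-0.345472) = 0.703524708352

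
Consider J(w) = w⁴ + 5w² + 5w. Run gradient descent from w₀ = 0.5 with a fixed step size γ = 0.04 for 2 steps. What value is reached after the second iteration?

-0.15208192

J′(w) = 4w³ + 10w + 5
Step 1: J′(0.5) = 10.5; w₁ = 0.5 − 0.04·10.5 = 0.08
Step 2: J′(0.08) = 5.802048; w₂ = 0.08 − 0.04·5.802048 = -0.15208192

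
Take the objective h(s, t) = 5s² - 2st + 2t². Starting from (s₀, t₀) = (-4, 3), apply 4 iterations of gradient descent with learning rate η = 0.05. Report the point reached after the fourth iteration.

(0.0169, 0.845)

∇h = (10s - 2t, -2s + 4t)
(s₁, t₁) = (-4, 3) − 0.05·(-46, 20) = (-1.7, 2)
(s₂, t₂) = (-1.7, 2) − 0.05·(-21, 11.4) = (-0.65, 1.43)
(s₃, t₃) = (-0.65, 1.43) − 0.05·(-9.36, 7.02) = (-0.182, 1.079)
(s₄, t₄) = (-0.182, 1.079) − 0.05·(-3.978, 4.68) = (0.0169, 0.845)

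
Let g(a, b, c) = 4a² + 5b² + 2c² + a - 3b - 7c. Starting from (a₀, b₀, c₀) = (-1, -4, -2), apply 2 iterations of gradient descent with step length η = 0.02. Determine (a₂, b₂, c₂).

(-0.7424, -2.452, -1.424)

∇g = (8a + 1, 10b - 3, 4c - 7)
Step 1: at (-1, -4, -2), ∇g = (-7, -43, -15) → (-1, -4, -2) − 0.02·(-7, -43, -15) = (-0.86, -3.14, -1.7)
Step 2: at (-0.86, -3.14, -1.7), ∇g = (-5.88, -34.4, -13.8) → (-0.86, -3.14, -1.7) − 0.02·(-5.88, -34.4, -13.8) = (-0.7424, -2.452, -1.424)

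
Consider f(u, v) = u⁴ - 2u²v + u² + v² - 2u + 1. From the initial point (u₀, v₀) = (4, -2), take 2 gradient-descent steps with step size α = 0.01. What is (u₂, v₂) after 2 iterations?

(0.94162336, -1.584728)

∇f = (4u³ - 4uv + 2u - 2, -2u² + 2v)
Step 1: at (4, -2), ∇f = (294, -36) → (4, -2) − 0.01·(294, -36) = (1.06, -1.64)
Step 2: at (1.06, -1.64), ∇f = (11.837664, -5.5272) → (1.06, -1.64) − 0.01·(11.837664, -5.5272) = (0.94162336, -1.584728)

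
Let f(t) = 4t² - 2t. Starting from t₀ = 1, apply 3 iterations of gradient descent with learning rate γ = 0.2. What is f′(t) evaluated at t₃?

f′(t) = 8t - 2
t₁ = 1 − 0.2·6 = -0.2
t₂ = -0.2 − 0.2·(-3.6) = 0.52
t₃ = 0.52 − 0.2·2.16 = 0.088
f′(t) at (0.088) = -1.296

-1.296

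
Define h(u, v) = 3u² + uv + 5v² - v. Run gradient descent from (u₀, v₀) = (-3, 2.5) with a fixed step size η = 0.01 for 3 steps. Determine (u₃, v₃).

(-2.5563625, 1.926477)

∇h = (6u + v, u + 10v - 1)
(u₁, v₁) = (-3, 2.5) − 0.01·(-15.5, 21) = (-2.845, 2.29)
(u₂, v₂) = (-2.845, 2.29) − 0.01·(-14.78, 19.055) = (-2.6972, 2.09945)
(u₃, v₃) = (-2.6972, 2.09945) − 0.01·(-14.08375, 17.2973) = (-2.5563625, 1.926477)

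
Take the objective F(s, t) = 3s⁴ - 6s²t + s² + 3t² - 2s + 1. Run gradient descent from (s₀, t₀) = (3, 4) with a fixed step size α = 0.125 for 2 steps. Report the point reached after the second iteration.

(11752.75, 301.9375)

∇F = (12s³ - 12st + 2s - 2, -6s² + 6t)
Step 1: at (3, 4), ∇F = (184, -30) → (3, 4) − 0.125·(184, -30) = (-20, 7.75)
Step 2: at (-20, 7.75), ∇F = (-94182, -2353.5) → (-20, 7.75) − 0.125·(-94182, -2353.5) = (11752.75, 301.9375)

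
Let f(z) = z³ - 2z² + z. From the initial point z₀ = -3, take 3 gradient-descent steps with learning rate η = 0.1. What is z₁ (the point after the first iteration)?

f′(z) = 3z² - 4z + 1
Step 1: f′(-3) = 40; z₁ = -3 − 0.1·40 = -7

-7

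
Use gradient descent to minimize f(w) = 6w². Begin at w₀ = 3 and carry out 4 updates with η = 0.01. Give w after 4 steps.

1.79908608

f′(w) = 12w
Step 1: f′(3) = 36; w₁ = 3 − 0.01·36 = 2.64
Step 2: f′(2.64) = 31.68; w₂ = 2.64 − 0.01·31.68 = 2.3232
Step 3: f′(2.3232) = 27.8784; w₃ = 2.3232 − 0.01·27.8784 = 2.044416
Step 4: f′(2.044416) = 24.532992; w₄ = 2.044416 − 0.01·24.532992 = 1.79908608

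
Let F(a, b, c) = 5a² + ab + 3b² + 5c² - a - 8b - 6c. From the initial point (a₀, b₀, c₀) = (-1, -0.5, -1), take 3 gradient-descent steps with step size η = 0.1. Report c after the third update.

∇F = (10a + b - 1, a + 6b - 8, 10c - 6)
(a₁, b₁, c₁) = (-1, -0.5, -1) − 0.1·(-11.5, -12, -16) = (0.15, 0.7, 0.6)
(a₂, b₂, c₂) = (0.15, 0.7, 0.6) − 0.1·(1.2, -3.65, 0) = (0.03, 1.065, 0.6)
(a₃, b₃, c₃) = (0.03, 1.065, 0.6) − 0.1·(0.365, -1.58, 0) = (-0.0065, 1.223, 0.6)
c = 0.6

0.6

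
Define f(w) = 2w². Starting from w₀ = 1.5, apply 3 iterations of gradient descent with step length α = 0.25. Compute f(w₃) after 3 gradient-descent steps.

0

f′(w) = 4w
w₁ = 1.5 − 0.25·6 = 0
w₂ = 0 − 0.25·0 = 0
w₃ = 0 − 0.25·0 = 0
f(0) = 0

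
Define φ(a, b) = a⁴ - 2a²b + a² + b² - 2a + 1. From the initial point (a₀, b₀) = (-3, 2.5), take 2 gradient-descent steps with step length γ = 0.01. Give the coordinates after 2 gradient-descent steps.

∇φ = (4a³ - 4ab + 2a - 2, -2a² + 2b)
(a₁, b₁) = (-3, 2.5) − 0.01·(-86, -13) = (-2.14, 2.63)
(a₂, b₂) = (-2.14, 2.63) − 0.01·(-22.968576, -3.8992) = (-1.91031424, 2.668992)

(-1.91031424, 2.668992)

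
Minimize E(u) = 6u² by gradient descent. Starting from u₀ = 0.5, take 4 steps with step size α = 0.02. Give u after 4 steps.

E′(u) = 12u
u₁ = 0.5 − 0.02·6 = 0.38
u₂ = 0.38 − 0.02·4.56 = 0.2888
u₃ = 0.2888 − 0.02·3.4656 = 0.219488
u₄ = 0.219488 − 0.02·2.633856 = 0.16681088

0.16681088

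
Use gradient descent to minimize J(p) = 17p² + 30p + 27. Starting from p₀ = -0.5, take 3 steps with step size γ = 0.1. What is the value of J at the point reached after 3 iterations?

488.711808

J′(p) = 34p + 30
p₁ = -0.5 − 0.1·13 = -1.8
p₂ = -1.8 − 0.1·(-31.2) = 1.32
p₃ = 1.32 − 0.1·74.88 = -6.168
J(-6.168) = 488.711808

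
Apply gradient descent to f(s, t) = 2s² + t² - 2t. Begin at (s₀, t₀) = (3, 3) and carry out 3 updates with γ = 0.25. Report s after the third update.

0

∇f = (4s, 2t - 2)
(s₁, t₁) = (3, 3) − 0.25·(12, 4) = (0, 2)
(s₂, t₂) = (0, 2) − 0.25·(0, 2) = (0, 1.5)
(s₃, t₃) = (0, 1.5) − 0.25·(0, 1) = (0, 1.25)
s = 0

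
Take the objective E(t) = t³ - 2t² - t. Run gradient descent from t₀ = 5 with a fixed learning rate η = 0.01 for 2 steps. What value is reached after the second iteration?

E′(t) = 3t² - 4t - 1
t₁ = 5 − 0.01·54 = 4.46
t₂ = 4.46 − 0.01·40.8348 = 4.051652

4.051652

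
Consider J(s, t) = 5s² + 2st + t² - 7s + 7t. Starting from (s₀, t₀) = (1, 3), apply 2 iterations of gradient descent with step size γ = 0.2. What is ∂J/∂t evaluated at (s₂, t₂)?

9.24

∇J = (10s + 2t - 7, 2s + 2t + 7)
Step 1: at (1, 3), ∇J = (9, 15) → (1, 3) − 0.2·(9, 15) = (-0.8, 0)
Step 2: at (-0.8, 0), ∇J = (-15, 5.4) → (-0.8, 0) − 0.2·(-15, 5.4) = (2.2, -1.08)
∂J/∂t at (2.2, -1.08) = 9.24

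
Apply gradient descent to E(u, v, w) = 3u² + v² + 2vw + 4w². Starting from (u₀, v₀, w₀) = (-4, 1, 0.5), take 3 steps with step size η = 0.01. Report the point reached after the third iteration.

(-3.322336, 0.915256, 0.335732)

∇E = (6u, 2v + 2w, 2v + 8w)
Step 1: at (-4, 1, 0.5), ∇E = (-24, 3, 6) → (-4, 1, 0.5) − 0.01·(-24, 3, 6) = (-3.76, 0.97, 0.44)
Step 2: at (-3.76, 0.97, 0.44), ∇E = (-22.56, 2.82, 5.46) → (-3.76, 0.97, 0.44) − 0.01·(-22.56, 2.82, 5.46) = (-3.5344, 0.9418, 0.3854)
Step 3: at (-3.5344, 0.9418, 0.3854), ∇E = (-21.2064, 2.6544, 4.9668) → (-3.5344, 0.9418, 0.3854) − 0.01·(-21.2064, 2.6544, 4.9668) = (-3.322336, 0.915256, 0.335732)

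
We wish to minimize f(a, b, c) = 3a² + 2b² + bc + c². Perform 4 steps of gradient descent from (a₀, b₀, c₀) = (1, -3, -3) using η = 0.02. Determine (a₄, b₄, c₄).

(0.59969536, -1.95593136, -2.35497264)

∇f = (6a, 4b + c, b + 2c)
(a₁, b₁, c₁) = (1, -3, -3) − 0.02·(6, -15, -9) = (0.88, -2.7, -2.82)
(a₂, b₂, c₂) = (0.88, -2.7, -2.82) − 0.02·(5.28, -13.62, -8.34) = (0.7744, -2.4276, -2.6532)
(a₃, b₃, c₃) = (0.7744, -2.4276, -2.6532) − 0.02·(4.6464, -12.3636, -7.734) = (0.681472, -2.180328, -2.49852)
(a₄, b₄, c₄) = (0.681472, -2.180328, -2.49852) − 0.02·(4.088832, -11.219832, -7.177368) = (0.59969536, -1.95593136, -2.35497264)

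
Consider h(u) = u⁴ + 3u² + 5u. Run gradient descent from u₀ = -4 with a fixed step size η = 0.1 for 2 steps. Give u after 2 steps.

-5182.25

h′(u) = 4u³ + 6u + 5
Step 1: h′(-4) = -275; u₁ = -4 − 0.1·(-275) = 23.5
Step 2: h′(23.5) = 52057.5; u₂ = 23.5 − 0.1·52057.5 = -5182.25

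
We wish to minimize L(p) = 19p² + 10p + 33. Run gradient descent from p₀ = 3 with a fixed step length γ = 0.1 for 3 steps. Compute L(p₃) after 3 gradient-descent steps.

97525.701504

L′(p) = 38p + 10
p₁ = 3 − 0.1·124 = -9.4
p₂ = -9.4 − 0.1·(-347.2) = 25.32
p₃ = 25.32 − 0.1·972.16 = -71.896
L(-71.896) = 97525.701504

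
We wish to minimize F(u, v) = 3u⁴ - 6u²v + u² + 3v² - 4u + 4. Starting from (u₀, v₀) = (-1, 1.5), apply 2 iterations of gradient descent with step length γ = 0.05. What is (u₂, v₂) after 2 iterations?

∇F = (12u³ - 12uv + 2u - 4, -6u² + 6v)
(u₁, v₁) = (-1, 1.5) − 0.05·(0, 3) = (-1, 1.35)
(u₂, v₂) = (-1, 1.35) − 0.05·(-1.8, 2.1) = (-0.91, 1.245)

(-0.91, 1.245)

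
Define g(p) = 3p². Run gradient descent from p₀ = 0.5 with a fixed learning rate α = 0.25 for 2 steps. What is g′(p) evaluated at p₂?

0.75

g′(p) = 6p
p₁ = 0.5 − 0.25·3 = -0.25
p₂ = -0.25 − 0.25·(-1.5) = 0.125
g′(p) at (0.125) = 0.75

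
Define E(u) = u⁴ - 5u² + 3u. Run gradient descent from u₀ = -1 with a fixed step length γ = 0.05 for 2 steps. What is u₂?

-1.715275

E′(u) = 4u³ - 10u + 3
u₁ = -1 − 0.05·9 = -1.45
u₂ = -1.45 − 0.05·5.3055 = -1.715275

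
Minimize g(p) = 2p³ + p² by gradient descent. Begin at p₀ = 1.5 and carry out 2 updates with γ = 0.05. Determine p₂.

0.4708125

g′(p) = 6p² + 2p
p₁ = 1.5 − 0.05·16.5 = 0.675
p₂ = 0.675 − 0.05·4.08375 = 0.4708125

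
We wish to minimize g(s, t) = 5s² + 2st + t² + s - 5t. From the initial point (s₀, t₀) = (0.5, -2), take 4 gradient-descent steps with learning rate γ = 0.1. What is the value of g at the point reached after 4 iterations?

-2.5944224

∇g = (10s + 2t + 1, 2s + 2t - 5)
(s₁, t₁) = (0.5, -2) − 0.1·(2, -8) = (0.3, -1.2)
(s₂, t₂) = (0.3, -1.2) − 0.1·(1.6, -6.8) = (0.14, -0.52)
(s₃, t₃) = (0.14, -0.52) − 0.1·(1.36, -5.76) = (0.004, 0.056)
(s₄, t₄) = (0.004, 0.056) − 0.1·(1.152, -4.88) = (-0.1112, 0.544)
g(-0.1112, 0.544) = -2.5944224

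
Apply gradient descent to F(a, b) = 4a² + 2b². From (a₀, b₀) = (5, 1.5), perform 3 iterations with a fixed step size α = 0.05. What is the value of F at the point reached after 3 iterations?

∇F = (8a, 4b)
(a₁, b₁) = (5, 1.5) − 0.05·(40, 6) = (3, 1.2)
(a₂, b₂) = (3, 1.2) − 0.05·(24, 4.8) = (1.8, 0.96)
(a₃, b₃) = (1.8, 0.96) − 0.05·(14.4, 3.84) = (1.08, 0.768)
F(1.08, 0.768) = 5.845248

5.845248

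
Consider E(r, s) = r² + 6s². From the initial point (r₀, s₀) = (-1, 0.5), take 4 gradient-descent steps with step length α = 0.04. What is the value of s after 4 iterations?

∇E = (2r, 12s)
Step 1: at (-1, 0.5), ∇E = (-2, 6) → (-1, 0.5) − 0.04·(-2, 6) = (-0.92, 0.26)
Step 2: at (-0.92, 0.26), ∇E = (-1.84, 3.12) → (-0.92, 0.26) − 0.04·(-1.84, 3.12) = (-0.8464, 0.1352)
Step 3: at (-0.8464, 0.1352), ∇E = (-1.6928, 1.6224) → (-0.8464, 0.1352) − 0.04·(-1.6928, 1.6224) = (-0.778688, 0.070304)
Step 4: at (-0.778688, 0.070304), ∇E = (-1.557376, 0.843648) → (-0.778688, 0.070304) − 0.04·(-1.557376, 0.843648) = (-0.71639296, 0.03655808)
s = 0.03655808

0.03655808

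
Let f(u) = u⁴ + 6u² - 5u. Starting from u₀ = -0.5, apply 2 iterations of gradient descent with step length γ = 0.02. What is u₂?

f′(u) = 4u³ + 12u - 5
Step 1: f′(-0.5) = -11.5; u₁ = -0.5 − 0.02·(-11.5) = -0.27
Step 2: f′(-0.27) = -8.318732; u₂ = -0.27 − 0.02·(-8.318732) = -0.10362536

-0.10362536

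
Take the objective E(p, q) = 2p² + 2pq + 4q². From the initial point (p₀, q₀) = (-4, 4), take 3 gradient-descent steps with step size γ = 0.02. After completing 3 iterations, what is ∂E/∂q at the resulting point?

∇E = (4p + 2q, 2p + 8q)
Step 1: at (-4, 4), ∇E = (-8, 24) → (-4, 4) − 0.02·(-8, 24) = (-3.84, 3.52)
Step 2: at (-3.84, 3.52), ∇E = (-8.32, 20.48) → (-3.84, 3.52) − 0.02·(-8.32, 20.48) = (-3.6736, 3.1104)
Step 3: at (-3.6736, 3.1104), ∇E = (-8.4736, 17.536) → (-3.6736, 3.1104) − 0.02·(-8.4736, 17.536) = (-3.504128, 2.75968)
∂E/∂q at (-3.504128, 2.75968) = 15.069184

15.069184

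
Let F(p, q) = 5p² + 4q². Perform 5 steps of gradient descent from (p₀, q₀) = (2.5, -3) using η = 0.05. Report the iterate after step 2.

∇F = (10p, 8q)
Step 1: at (2.5, -3), ∇F = (25, -24) → (2.5, -3) − 0.05·(25, -24) = (1.25, -1.8)
Step 2: at (1.25, -1.8), ∇F = (12.5, -14.4) → (1.25, -1.8) − 0.05·(12.5, -14.4) = (0.625, -1.08)

(0.625, -1.08)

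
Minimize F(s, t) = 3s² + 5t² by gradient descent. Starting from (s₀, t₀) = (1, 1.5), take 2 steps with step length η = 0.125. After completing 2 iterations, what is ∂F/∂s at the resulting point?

0.375

∇F = (6s, 10t)
(s₁, t₁) = (1, 1.5) − 0.125·(6, 15) = (0.25, -0.375)
(s₂, t₂) = (0.25, -0.375) − 0.125·(1.5, -3.75) = (0.0625, 0.09375)
∂F/∂s at (0.0625, 0.09375) = 0.375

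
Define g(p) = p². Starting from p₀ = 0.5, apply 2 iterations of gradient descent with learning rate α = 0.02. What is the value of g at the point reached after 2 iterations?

0.21233664

g′(p) = 2p
Step 1: g′(0.5) = 1; p₁ = 0.5 − 0.02·1 = 0.48
Step 2: g′(0.48) = 0.96; p₂ = 0.48 − 0.02·0.96 = 0.4608
g(0.4608) = 0.21233664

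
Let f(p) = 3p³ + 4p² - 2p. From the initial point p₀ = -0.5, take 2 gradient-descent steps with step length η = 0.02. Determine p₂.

f′(p) = 9p² + 8p - 2
Step 1: f′(-0.5) = -3.75; p₁ = -0.5 − 0.02·(-3.75) = -0.425
Step 2: f′(-0.425) = -3.774375; p₂ = -0.425 − 0.02·(-3.774375) = -0.3495125

-0.3495125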